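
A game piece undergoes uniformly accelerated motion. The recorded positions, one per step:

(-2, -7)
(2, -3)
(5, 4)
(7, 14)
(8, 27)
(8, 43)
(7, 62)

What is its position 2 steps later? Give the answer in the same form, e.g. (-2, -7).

(2, 109)

First differences are (+4, +4), (+3, +7), (+2, +10), (+1, +13), (+0, +16), (-1, +19); their common second difference is (-1, +3) (constant acceleration).
step 7: (7, 62) + (-2, +22) → (5, 84)
step 8: (5, 84) + (-3, +25) → (2, 109)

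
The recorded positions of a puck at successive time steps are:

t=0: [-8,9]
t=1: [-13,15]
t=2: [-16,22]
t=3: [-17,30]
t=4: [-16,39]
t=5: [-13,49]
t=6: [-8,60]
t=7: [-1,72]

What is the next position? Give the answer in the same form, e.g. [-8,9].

Taking differences between consecutive positions: [-5,+6], [-3,+7], [-1,+8], [+1,+9], [+3,+10], [+5,+11], [+7,+12]. These grow by [+2,+1] each step.
step 8: [-1,72] + [+9,+13] → [8,85]

[8,85]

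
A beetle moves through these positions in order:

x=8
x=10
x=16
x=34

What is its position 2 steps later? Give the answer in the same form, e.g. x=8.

The jumps are +2, +6, +18 — a geometric progression with ratio 3.
step 4: 34 + 54 → x=88
step 5: 88 + 162 → x=250

x=250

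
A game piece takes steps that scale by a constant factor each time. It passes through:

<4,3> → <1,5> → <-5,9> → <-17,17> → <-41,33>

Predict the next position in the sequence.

Step-to-step displacements: <-3,+2>, <-6,+4>, <-12,+8>, <-24,+16>; each is 2× the previous.
step 5: <-41,33> + <-48,+32> → <-89,65>

<-89,65>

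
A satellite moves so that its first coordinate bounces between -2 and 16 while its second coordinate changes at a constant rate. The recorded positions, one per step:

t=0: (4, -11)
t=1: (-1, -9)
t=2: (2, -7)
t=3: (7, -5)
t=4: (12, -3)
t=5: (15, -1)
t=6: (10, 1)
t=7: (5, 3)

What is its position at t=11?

(11, 11)

The first coordinate reflects between -2 and 16, moving 5 per step.
  step 8: 5 → 0
  step 9: 0 → 1
  step 10: 1 → 6
  step 11: 6 → 11
The second coordinate changes by +2 each step: at step 11 it is 11.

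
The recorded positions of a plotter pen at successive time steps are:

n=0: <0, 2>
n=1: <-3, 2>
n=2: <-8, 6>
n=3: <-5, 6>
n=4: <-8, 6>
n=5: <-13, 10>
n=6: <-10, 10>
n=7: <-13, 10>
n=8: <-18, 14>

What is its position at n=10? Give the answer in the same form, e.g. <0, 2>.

Differencing gives <-3, +0>, <-5, +4>, <+3, +0>, <-3, +0>, <-5, +4>, <+3, +0>, <-3, +0>, <-5, +4>. This is the pattern <-3, +0>, <-5, +4>, <+3, +0> repeated.
step 9: apply <+3, +0> → <-15, 14>
step 10: apply <-3, +0> → <-18, 14>

<-18, 14>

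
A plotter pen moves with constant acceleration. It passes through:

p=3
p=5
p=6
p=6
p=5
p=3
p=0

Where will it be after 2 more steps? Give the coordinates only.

Successive displacements: +2, +1, +0, -1, -2, -3 — each changes by -1.
step 7: 0 − 4 → p=-4
step 8: -4 − 5 → p=-9

p=-9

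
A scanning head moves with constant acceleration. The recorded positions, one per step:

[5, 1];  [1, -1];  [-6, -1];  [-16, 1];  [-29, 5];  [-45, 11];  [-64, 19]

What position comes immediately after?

[-86, 29]

First differences are [-4, -2], [-7, +0], [-10, +2], [-13, +4], [-16, +6], [-19, +8]; their common second difference is [-3, +2] (constant acceleration).
step 7: [-64, 19] + [-22, +10] → [-86, 29]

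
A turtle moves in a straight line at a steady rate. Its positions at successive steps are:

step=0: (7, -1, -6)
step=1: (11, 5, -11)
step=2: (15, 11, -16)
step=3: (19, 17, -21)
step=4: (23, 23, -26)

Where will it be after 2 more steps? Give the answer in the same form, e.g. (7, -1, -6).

The position changes by (+4, +6, -5) every step.
step 5: (23, 23, -26) + (+4, +6, -5) → (27, 29, -31)
step 6: (27, 29, -31) + (+4, +6, -5) → (31, 35, -36)

(31, 35, -36)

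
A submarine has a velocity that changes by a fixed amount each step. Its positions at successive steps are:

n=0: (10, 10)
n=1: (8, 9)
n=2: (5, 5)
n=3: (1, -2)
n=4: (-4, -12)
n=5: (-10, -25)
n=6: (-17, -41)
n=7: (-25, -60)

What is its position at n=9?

First differences are (-2, -1), (-3, -4), (-4, -7), (-5, -10), (-6, -13), (-7, -16), (-8, -19); their common second difference is (-1, -3) (constant acceleration).
step 8: (-25, -60) + (-9, -22) → (-34, -82)
step 9: (-34, -82) + (-10, -25) → (-44, -107)

(-44, -107)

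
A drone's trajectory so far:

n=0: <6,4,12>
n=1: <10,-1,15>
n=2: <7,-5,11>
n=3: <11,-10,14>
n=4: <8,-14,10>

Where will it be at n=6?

<9,-23,9>

The moves between consecutive positions are <+4,-5,+3>, <-3,-4,-4>, <+4,-5,+3>, <-3,-4,-4>; they repeat the 2-cycle [<+4,-5,+3>, <-3,-4,-4>].
step 5: apply <+4,-5,+3> → <12,-19,13>
step 6: apply <-3,-4,-4> → <9,-23,9>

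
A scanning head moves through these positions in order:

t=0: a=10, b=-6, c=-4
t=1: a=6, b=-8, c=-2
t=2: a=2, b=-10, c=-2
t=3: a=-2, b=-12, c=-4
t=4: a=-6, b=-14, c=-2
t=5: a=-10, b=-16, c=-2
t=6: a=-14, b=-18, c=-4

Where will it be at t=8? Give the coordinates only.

a=-22, b=-22, c=-2

A: linear, -4 per step → -22 at step 8.
B: linear, -2 per step → -22 at step 8.
C: cycles through -4, -2, -2 every 3 steps. Step 8 lands at position 2 of the cycle → -2.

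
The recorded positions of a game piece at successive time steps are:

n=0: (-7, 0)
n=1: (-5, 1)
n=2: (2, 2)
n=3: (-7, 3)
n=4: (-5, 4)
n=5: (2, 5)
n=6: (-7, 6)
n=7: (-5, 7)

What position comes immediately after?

(2, 8)

The first coordinate repeats the cycle [-7, -5, 2] with period 3; step 8 mod 3 = 2, giving 2.
The second coordinate changes by +1 each step, so at step 8 it is 0 + 8·(1) = 8.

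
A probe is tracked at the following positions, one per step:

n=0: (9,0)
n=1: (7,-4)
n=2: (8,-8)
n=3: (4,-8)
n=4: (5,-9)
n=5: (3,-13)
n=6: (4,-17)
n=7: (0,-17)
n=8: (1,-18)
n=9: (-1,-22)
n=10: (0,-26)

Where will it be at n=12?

Step-to-step displacements: (-2,-4), (+1,-4), (-4,+0), (+1,-1), (-2,-4), (+1,-4), (-4,+0), (+1,-1), (-2,-4), (+1,-4) — a repeating cycle of length 4.
step 11: apply (-4,+0) → (-4,-26)
step 12: apply (+1,-1) → (-3,-27)

(-3,-27)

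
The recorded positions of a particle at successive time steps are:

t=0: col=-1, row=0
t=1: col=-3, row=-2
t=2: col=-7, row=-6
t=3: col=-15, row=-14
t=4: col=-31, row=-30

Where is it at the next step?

col=-63, row=-62

The jumps are (-2, -2), (-4, -4), (-8, -8), (-16, -16) — a geometric progression with ratio 2.
step 5: col=-31, row=-30 + (-32, -32) → col=-63, row=-62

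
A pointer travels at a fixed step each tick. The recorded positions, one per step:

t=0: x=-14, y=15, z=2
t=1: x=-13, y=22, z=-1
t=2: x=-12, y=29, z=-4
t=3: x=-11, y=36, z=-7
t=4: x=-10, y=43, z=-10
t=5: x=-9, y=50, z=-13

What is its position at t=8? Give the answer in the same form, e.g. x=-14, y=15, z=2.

Constant displacement of (+1, +7, -3) per step.
step 6: x=-9, y=50, z=-13 + (+1, +7, -3) → x=-8, y=57, z=-16
step 7: x=-8, y=57, z=-16 + (+1, +7, -3) → x=-7, y=64, z=-19
step 8: x=-7, y=64, z=-19 + (+1, +7, -3) → x=-6, y=71, z=-22

x=-6, y=71, z=-22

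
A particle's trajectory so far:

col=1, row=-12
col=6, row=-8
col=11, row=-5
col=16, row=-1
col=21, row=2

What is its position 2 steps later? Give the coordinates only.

Differencing gives (+5, +4), (+5, +3), (+5, +4), (+5, +3). This is the pattern (+5, +4), (+5, +3) repeated.
step 5: apply (+5, +4) → col=26, row=6
step 6: apply (+5, +3) → col=31, row=9

col=31, row=9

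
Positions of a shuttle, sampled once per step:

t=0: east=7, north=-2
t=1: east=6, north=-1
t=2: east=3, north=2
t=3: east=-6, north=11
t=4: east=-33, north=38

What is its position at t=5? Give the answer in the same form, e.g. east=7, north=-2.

The jumps are (-1, +1), (-3, +3), (-9, +9), (-27, +27) — a geometric progression with ratio 3.
step 5: east=-33, north=38 + (-81, +81) → east=-114, north=119

east=-114, north=119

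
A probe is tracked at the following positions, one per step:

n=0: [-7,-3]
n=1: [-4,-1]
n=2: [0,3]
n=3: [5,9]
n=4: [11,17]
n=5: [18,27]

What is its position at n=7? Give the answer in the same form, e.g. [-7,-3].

[35,53]

Taking differences between consecutive positions: [+3,+2], [+4,+4], [+5,+6], [+6,+8], [+7,+10]. These grow by [+1,+2] each step.
step 6: [18,27] + [+8,+12] → [26,39]
step 7: [26,39] + [+9,+14] → [35,53]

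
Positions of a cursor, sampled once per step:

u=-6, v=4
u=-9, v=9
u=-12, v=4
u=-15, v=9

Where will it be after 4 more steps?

u=-27, v=9

The u coordinate changes by -3 each step, so at step 7 it is -6 + 7·(-3) = -27.
The v coordinate repeats the cycle [4, 9] with period 2; step 7 mod 2 = 1, giving 9.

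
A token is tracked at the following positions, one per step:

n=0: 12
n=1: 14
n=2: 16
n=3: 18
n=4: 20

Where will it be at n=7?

26

The position changes by +2 every step.
step 5: 20 + 2 → 22
step 6: 22 + 2 → 24
step 7: 24 + 2 → 26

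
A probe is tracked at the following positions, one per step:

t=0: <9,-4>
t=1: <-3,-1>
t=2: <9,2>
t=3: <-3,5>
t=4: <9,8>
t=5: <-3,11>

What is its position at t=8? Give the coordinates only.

<9,20>

First: cycles through 9, -3 every 2 steps. Step 8 lands at position 0 of the cycle → 9.
Second: linear, +3 per step → 20 at step 8.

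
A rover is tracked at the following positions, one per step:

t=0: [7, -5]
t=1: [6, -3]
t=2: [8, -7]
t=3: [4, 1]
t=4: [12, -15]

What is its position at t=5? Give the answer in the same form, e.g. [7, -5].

[-4, 17]

Step-to-step displacements: [-1, +2], [+2, -4], [-4, +8], [+8, -16]; each is -2× the previous.
step 5: [12, -15] + [-16, +32] → [-4, 17]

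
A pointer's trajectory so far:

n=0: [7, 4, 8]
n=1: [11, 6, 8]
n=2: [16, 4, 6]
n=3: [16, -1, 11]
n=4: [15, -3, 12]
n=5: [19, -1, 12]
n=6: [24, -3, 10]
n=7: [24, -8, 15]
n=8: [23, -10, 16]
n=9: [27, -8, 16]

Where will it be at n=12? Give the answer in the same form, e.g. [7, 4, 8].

[31, -17, 20]

Step-to-step displacements: [+4, +2, +0], [+5, -2, -2], [+0, -5, +5], [-1, -2, +1], [+4, +2, +0], [+5, -2, -2], [+0, -5, +5], [-1, -2, +1], [+4, +2, +0] — a repeating cycle of length 4.
step 10: apply [+5, -2, -2] → [32, -10, 14]
step 11: apply [+0, -5, +5] → [32, -15, 19]
step 12: apply [-1, -2, +1] → [31, -17, 20]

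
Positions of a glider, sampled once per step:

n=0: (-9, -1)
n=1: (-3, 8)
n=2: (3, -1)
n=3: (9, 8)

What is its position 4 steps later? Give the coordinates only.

(33, 8)

The first coordinate changes by +6 each step, so at step 7 it is -9 + 7·(6) = 33.
The second coordinate repeats the cycle [-1, 8] with period 2; step 7 mod 2 = 1, giving 8.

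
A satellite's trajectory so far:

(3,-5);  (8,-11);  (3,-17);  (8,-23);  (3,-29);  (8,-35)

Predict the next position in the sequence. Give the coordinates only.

(3,-41)

The first coordinate repeats the cycle [3, 8] with period 2; step 6 mod 2 = 0, giving 3.
The second coordinate changes by -6 each step, so at step 6 it is -5 + 6·(-6) = -41.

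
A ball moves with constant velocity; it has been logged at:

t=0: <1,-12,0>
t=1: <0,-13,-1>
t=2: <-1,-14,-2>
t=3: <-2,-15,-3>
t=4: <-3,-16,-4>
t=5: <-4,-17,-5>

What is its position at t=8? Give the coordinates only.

<-7,-20,-8>

The position changes by <-1,-1,-1> every step.
step 6: <-4,-17,-5> + <-1,-1,-1> → <-5,-18,-6>
step 7: <-5,-18,-6> + <-1,-1,-1> → <-6,-19,-7>
step 8: <-6,-19,-7> + <-1,-1,-1> → <-7,-20,-8>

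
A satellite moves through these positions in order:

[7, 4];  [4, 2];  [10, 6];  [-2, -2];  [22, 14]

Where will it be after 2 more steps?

The jumps are [-3, -2], [+6, +4], [-12, -8], [+24, +16] — a geometric progression with ratio -2.
step 5: [22, 14] + [-48, -32] → [-26, -18]
step 6: [-26, -18] + [+96, +64] → [70, 46]

[70, 46]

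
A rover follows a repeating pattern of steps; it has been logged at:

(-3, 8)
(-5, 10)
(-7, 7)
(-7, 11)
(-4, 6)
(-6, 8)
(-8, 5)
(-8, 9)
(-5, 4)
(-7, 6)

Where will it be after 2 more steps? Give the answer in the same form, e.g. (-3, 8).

(-9, 7)

Step-to-step displacements: (-2, +2), (-2, -3), (+0, +4), (+3, -5), (-2, +2), (-2, -3), (+0, +4), (+3, -5), (-2, +2) — a repeating cycle of length 4.
step 10: apply (-2, -3) → (-9, 3)
step 11: apply (+0, +4) → (-9, 7)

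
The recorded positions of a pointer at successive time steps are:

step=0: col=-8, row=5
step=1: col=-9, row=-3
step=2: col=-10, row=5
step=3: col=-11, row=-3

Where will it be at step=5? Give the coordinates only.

col=-13, row=-3

The col coordinate changes by -1 each step, so at step 5 it is -8 + 5·(-1) = -13.
The row coordinate repeats the cycle [5, -3] with period 2; step 5 mod 2 = 1, giving -3.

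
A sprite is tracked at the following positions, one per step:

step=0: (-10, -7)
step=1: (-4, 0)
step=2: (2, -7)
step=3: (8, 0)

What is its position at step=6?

(26, -7)

The first coordinate changes by +6 each step, so at step 6 it is -10 + 6·(6) = 26.
The second coordinate repeats the cycle [-7, 0] with period 2; step 6 mod 2 = 0, giving -7.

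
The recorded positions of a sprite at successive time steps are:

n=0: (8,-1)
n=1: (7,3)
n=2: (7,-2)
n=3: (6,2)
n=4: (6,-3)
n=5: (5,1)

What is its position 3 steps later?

The moves between consecutive positions are (-1,+4), (+0,-5), (-1,+4), (+0,-5), (-1,+4); they repeat the 2-cycle [(-1,+4), (+0,-5)].
step 6: apply (+0,-5) → (5,-4)
step 7: apply (-1,+4) → (4,0)
step 8: apply (+0,-5) → (4,-5)

(4,-5)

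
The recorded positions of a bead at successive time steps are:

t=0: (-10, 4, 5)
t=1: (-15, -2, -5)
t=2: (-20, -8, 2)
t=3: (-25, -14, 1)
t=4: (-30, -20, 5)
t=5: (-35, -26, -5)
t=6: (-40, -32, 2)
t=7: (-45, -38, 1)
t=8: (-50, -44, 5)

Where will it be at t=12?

The first coordinate changes by -5 each step, so at step 12 it is -10 + 12·(-5) = -70.
The second coordinate changes by -6 each step, so at step 12 it is 4 + 12·(-6) = -68.
The third coordinate repeats the cycle [5, -5, 2, 1] with period 4; step 12 mod 4 = 0, giving 5.

(-70, -68, 5)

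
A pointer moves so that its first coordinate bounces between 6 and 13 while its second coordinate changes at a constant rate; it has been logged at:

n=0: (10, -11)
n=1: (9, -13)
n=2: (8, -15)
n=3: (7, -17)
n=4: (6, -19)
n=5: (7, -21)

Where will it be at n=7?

(9, -25)

The first coordinate travels 1 per step and bounces off the walls at 6 and 13.
  step 6: 7 → 8
  step 7: 8 → 9
The second coordinate changes by -2 each step: at step 7 it is -25.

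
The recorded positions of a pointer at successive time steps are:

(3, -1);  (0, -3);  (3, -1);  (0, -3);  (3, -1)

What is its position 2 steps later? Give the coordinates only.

(3, -1)

The jumps are (-3, -2), (+3, +2), (-3, -2), (+3, +2) — a geometric progression with ratio -1.
step 5: (3, -1) + (-3, -2) → (0, -3)
step 6: (0, -3) + (+3, +2) → (3, -1)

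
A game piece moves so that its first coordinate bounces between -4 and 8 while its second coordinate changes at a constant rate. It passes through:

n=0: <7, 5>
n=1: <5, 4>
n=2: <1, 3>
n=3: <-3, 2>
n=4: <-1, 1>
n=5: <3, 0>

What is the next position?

The first coordinate reflects between -4 and 8, moving 4 per step.
  step 6: 3 → 7
The second coordinate changes by -1 each step: at step 6 it is -1.

<7, -1>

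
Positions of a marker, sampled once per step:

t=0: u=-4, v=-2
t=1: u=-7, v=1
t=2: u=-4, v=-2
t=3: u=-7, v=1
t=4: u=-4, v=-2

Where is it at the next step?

u=-7, v=1

Step-to-step displacements: (-3, +3), (+3, -3), (-3, +3), (+3, -3); each is -1× the previous.
step 5: u=-4, v=-2 + (-3, +3) → u=-7, v=1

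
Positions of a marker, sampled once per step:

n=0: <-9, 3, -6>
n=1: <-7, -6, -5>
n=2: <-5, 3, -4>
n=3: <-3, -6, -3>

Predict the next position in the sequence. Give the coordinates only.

The first coordinate changes by +2 each step, so at step 4 it is -9 + 4·(2) = -1.
The second coordinate repeats the cycle [3, -6] with period 2; step 4 mod 2 = 0, giving 3.
The third coordinate changes by +1 each step, so at step 4 it is -6 + 4·(1) = -2.

<-1, 3, -2>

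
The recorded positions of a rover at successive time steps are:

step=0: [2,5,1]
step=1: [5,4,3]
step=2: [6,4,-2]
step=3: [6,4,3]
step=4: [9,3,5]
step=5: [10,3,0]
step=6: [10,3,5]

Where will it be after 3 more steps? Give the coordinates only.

Differencing gives [+3,-1,+2], [+1,+0,-5], [+0,+0,+5], [+3,-1,+2], [+1,+0,-5], [+0,+0,+5]. This is the pattern [+3,-1,+2], [+1,+0,-5], [+0,+0,+5] repeated.
step 7: apply [+3,-1,+2] → [13,2,7]
step 8: apply [+1,+0,-5] → [14,2,2]
step 9: apply [+0,+0,+5] → [14,2,7]

[14,2,7]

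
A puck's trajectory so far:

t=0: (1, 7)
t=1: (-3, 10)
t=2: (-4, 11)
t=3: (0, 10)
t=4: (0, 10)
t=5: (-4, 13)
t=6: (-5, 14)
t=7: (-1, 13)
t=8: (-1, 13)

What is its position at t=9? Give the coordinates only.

Differencing gives (-4, +3), (-1, +1), (+4, -1), (+0, +0), (-4, +3), (-1, +1), (+4, -1), (+0, +0). This is the pattern (-4, +3), (-1, +1), (+4, -1), (+0, +0) repeated.
step 9: apply (-4, +3) → (-5, 16)

(-5, 16)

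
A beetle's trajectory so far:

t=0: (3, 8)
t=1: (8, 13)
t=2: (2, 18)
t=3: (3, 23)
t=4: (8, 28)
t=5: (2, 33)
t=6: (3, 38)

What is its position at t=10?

(8, 58)

First: cycles through 3, 8, 2 every 3 steps. Step 10 lands at position 1 of the cycle → 8.
Second: linear, +5 per step → 58 at step 10.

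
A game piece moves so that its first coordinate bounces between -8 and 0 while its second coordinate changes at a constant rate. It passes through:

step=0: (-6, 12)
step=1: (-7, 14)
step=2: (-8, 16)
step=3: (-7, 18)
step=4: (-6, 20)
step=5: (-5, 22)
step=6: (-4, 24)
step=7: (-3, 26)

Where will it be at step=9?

The first coordinate travels 1 per step and bounces off the walls at -8 and 0.
  step 8: -3 → -2
  step 9: -2 → -1
The second coordinate changes by +2 each step: at step 9 it is 30.

(-1, 30)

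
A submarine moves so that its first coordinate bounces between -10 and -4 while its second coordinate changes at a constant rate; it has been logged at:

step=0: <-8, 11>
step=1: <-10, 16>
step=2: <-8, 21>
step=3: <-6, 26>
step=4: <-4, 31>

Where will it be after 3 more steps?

<-10, 46>

The first coordinate reflects between -10 and -4, moving 2 per step.
  step 5: -4 → -6
  step 6: -6 → -8
  step 7: -8 → -10
The second coordinate changes by +5 each step: at step 7 it is 46.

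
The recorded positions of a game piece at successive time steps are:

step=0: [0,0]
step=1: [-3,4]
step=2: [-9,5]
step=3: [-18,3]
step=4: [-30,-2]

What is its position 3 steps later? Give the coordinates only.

Taking differences between consecutive positions: [-3,+4], [-6,+1], [-9,-2], [-12,-5]. These grow by [-3,-3] each step.
step 5: [-30,-2] + [-15,-8] → [-45,-10]
step 6: [-45,-10] + [-18,-11] → [-63,-21]
step 7: [-63,-21] + [-21,-14] → [-84,-35]

[-84,-35]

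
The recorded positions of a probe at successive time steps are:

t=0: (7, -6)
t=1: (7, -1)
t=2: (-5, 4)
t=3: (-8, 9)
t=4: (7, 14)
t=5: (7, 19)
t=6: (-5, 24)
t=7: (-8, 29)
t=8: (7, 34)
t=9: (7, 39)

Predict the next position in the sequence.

(-5, 44)

The first coordinate repeats the cycle [7, 7, -5, -8] with period 4; step 10 mod 4 = 2, giving -5.
The second coordinate changes by +5 each step, so at step 10 it is -6 + 10·(5) = 44.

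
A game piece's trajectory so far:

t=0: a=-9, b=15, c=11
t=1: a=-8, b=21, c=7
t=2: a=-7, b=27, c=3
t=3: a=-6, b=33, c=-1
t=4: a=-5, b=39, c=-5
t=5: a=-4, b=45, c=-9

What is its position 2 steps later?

Constant displacement of (+1, +6, -4) per step.
step 6: a=-4, b=45, c=-9 + (+1, +6, -4) → a=-3, b=51, c=-13
step 7: a=-3, b=51, c=-13 + (+1, +6, -4) → a=-2, b=57, c=-17

a=-2, b=57, c=-17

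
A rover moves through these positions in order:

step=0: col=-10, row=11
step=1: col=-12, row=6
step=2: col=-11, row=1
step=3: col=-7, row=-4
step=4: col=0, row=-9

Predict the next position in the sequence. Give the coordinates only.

col=10, row=-14

Successive displacements: (-2, -5), (+1, -5), (+4, -5), (+7, -5) — each changes by (+3, +0).
step 5: col=0, row=-9 + (+10, -5) → col=10, row=-14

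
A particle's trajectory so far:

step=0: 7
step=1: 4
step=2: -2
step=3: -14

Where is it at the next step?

Step-to-step displacements: -3, -6, -12; each is 2× the previous.
step 4: -14 − 24 → -38

-38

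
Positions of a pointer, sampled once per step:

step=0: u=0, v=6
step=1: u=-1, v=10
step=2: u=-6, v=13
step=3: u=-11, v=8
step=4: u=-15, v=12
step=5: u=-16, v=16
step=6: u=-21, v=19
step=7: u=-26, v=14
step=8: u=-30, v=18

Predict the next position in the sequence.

u=-31, v=22

The moves between consecutive positions are (-1, +4), (-5, +3), (-5, -5), (-4, +4), (-1, +4), (-5, +3), (-5, -5), (-4, +4); they repeat the 4-cycle [(-1, +4), (-5, +3), (-5, -5), (-4, +4)].
step 9: apply (-1, +4) → u=-31, v=22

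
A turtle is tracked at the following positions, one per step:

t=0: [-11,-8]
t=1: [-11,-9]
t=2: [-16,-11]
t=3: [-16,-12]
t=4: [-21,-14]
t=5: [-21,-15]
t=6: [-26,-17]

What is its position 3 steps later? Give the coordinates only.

[-31,-21]

Differencing gives [+0,-1], [-5,-2], [+0,-1], [-5,-2], [+0,-1], [-5,-2]. This is the pattern [+0,-1], [-5,-2] repeated.
step 7: apply [+0,-1] → [-26,-18]
step 8: apply [-5,-2] → [-31,-20]
step 9: apply [+0,-1] → [-31,-21]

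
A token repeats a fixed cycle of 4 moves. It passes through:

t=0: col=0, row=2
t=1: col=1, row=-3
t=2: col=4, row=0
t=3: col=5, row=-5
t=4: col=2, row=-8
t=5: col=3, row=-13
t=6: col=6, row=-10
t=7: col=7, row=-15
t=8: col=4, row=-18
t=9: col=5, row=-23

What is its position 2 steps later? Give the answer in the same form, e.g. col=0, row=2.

col=9, row=-25

Step-to-step displacements: (+1, -5), (+3, +3), (+1, -5), (-3, -3), (+1, -5), (+3, +3), (+1, -5), (-3, -3), (+1, -5) — a repeating cycle of length 4.
step 10: apply (+3, +3) → col=8, row=-20
step 11: apply (+1, -5) → col=9, row=-25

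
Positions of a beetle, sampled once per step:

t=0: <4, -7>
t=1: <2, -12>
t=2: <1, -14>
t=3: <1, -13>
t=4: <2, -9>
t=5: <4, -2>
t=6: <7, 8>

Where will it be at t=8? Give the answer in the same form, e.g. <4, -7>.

First differences are <-2, -5>, <-1, -2>, <+0, +1>, <+1, +4>, <+2, +7>, <+3, +10>; their common second difference is <+1, +3> (constant acceleration).
step 7: <7, 8> + <+4, +13> → <11, 21>
step 8: <11, 21> + <+5, +16> → <16, 37>

<16, 37>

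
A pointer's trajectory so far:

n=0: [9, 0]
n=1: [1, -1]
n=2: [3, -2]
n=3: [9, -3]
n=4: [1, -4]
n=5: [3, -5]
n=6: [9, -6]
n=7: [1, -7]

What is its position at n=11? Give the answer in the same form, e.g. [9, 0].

First: cycles through 9, 1, 3 every 3 steps. Step 11 lands at position 2 of the cycle → 3.
Second: linear, -1 per step → -11 at step 11.

[3, -11]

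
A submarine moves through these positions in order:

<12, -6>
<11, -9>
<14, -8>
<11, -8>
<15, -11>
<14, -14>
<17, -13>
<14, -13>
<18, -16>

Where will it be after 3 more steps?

<17, -18>

The moves between consecutive positions are <-1, -3>, <+3, +1>, <-3, +0>, <+4, -3>, <-1, -3>, <+3, +1>, <-3, +0>, <+4, -3>; they repeat the 4-cycle [<-1, -3>, <+3, +1>, <-3, +0>, <+4, -3>].
step 9: apply <-1, -3> → <17, -19>
step 10: apply <+3, +1> → <20, -18>
step 11: apply <-3, +0> → <17, -18>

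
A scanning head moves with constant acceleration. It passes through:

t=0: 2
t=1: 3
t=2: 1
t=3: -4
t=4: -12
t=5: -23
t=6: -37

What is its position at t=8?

First differences are +1, -2, -5, -8, -11, -14; their common second difference is -3 (constant acceleration).
step 7: -37 − 17 → -54
step 8: -54 − 20 → -74

-74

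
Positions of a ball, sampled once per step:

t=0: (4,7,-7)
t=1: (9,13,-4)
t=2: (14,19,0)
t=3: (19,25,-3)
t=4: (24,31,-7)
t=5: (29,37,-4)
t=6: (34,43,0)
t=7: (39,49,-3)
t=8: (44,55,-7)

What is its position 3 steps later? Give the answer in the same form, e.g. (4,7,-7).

First: linear, +5 per step → 59 at step 11.
Second: linear, +6 per step → 73 at step 11.
Third: cycles through -7, -4, 0, -3 every 4 steps. Step 11 lands at position 3 of the cycle → -3.

(59,73,-3)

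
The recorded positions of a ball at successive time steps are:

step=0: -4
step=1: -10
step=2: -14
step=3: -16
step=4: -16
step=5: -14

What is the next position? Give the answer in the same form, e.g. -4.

Taking differences between consecutive positions: -6, -4, -2, +0, +2. These grow by +2 each step.
step 6: -14 + 4 → -10

-10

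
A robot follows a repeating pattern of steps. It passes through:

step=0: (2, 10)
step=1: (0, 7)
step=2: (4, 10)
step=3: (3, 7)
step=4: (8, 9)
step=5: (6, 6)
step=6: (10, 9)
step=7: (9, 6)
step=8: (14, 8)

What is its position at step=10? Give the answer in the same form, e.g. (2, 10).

Step-to-step displacements: (-2, -3), (+4, +3), (-1, -3), (+5, +2), (-2, -3), (+4, +3), (-1, -3), (+5, +2) — a repeating cycle of length 4.
step 9: apply (-2, -3) → (12, 5)
step 10: apply (+4, +3) → (16, 8)

(16, 8)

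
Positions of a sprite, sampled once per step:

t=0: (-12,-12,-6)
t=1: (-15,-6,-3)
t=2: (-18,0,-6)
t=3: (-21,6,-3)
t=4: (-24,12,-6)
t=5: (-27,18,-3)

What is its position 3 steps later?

(-36,36,-6)

The first coordinate changes by -3 each step, so at step 8 it is -12 + 8·(-3) = -36.
The second coordinate changes by +6 each step, so at step 8 it is -12 + 8·(6) = 36.
The third coordinate repeats the cycle [-6, -3] with period 2; step 8 mod 2 = 0, giving -6.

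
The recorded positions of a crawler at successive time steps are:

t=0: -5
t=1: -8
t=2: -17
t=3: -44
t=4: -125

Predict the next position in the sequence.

-368

Step-to-step displacements: -3, -9, -27, -81; each is 3× the previous.
step 5: -125 − 243 → -368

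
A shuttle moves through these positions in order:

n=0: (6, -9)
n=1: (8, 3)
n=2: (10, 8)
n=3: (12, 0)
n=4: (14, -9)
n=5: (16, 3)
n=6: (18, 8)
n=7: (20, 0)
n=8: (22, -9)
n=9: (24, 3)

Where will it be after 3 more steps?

First: linear, +2 per step → 30 at step 12.
Second: cycles through -9, 3, 8, 0 every 4 steps. Step 12 lands at position 0 of the cycle → -9.

(30, -9)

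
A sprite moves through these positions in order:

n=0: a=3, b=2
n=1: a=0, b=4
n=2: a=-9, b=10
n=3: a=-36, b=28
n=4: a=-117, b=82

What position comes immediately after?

a=-360, b=244

The jumps are (-3, +2), (-9, +6), (-27, +18), (-81, +54) — a geometric progression with ratio 3.
step 5: a=-117, b=82 + (-243, +162) → a=-360, b=244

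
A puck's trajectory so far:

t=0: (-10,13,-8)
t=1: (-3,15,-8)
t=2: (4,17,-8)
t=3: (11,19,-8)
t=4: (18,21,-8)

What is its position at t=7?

Each step adds (+7,+2,+0) to the position.
step 5: (18,21,-8) + (+7,+2,+0) → (25,23,-8)
step 6: (25,23,-8) + (+7,+2,+0) → (32,25,-8)
step 7: (32,25,-8) + (+7,+2,+0) → (39,27,-8)

(39,27,-8)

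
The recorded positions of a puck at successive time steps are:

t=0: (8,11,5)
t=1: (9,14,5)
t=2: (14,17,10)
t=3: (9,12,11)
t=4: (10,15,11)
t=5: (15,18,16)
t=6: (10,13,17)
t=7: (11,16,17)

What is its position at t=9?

Step-to-step displacements: (+1,+3,+0), (+5,+3,+5), (-5,-5,+1), (+1,+3,+0), (+5,+3,+5), (-5,-5,+1), (+1,+3,+0) — a repeating cycle of length 3.
step 8: apply (+5,+3,+5) → (16,19,22)
step 9: apply (-5,-5,+1) → (11,14,23)

(11,14,23)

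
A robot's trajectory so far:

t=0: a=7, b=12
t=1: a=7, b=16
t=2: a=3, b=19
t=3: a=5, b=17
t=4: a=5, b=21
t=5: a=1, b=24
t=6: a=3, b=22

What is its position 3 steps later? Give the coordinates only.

Differencing gives (+0, +4), (-4, +3), (+2, -2), (+0, +4), (-4, +3), (+2, -2). This is the pattern (+0, +4), (-4, +3), (+2, -2) repeated.
step 7: apply (+0, +4) → a=3, b=26
step 8: apply (-4, +3) → a=-1, b=29
step 9: apply (+2, -2) → a=1, b=27

a=1, b=27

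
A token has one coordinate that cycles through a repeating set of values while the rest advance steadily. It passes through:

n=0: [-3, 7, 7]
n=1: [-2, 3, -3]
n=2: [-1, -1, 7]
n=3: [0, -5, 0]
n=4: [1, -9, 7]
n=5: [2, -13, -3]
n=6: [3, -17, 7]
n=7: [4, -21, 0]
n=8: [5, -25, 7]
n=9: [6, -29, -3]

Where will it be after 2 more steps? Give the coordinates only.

First: linear, +1 per step → 8 at step 11.
Second: linear, -4 per step → -37 at step 11.
Third: cycles through 7, -3, 7, 0 every 4 steps. Step 11 lands at position 3 of the cycle → 0.

[8, -37, 0]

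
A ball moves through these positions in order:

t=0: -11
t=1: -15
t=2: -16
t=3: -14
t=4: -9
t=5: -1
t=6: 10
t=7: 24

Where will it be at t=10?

First differences are -4, -1, +2, +5, +8, +11, +14; their common second difference is +3 (constant acceleration).
step 8: 24 + 17 → 41
step 9: 41 + 20 → 61
step 10: 61 + 23 → 84

84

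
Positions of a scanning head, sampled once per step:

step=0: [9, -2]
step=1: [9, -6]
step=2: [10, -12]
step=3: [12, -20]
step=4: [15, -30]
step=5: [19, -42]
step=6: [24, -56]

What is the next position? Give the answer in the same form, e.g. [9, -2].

[30, -72]

Successive displacements: [+0, -4], [+1, -6], [+2, -8], [+3, -10], [+4, -12], [+5, -14] — each changes by [+1, -2].
step 7: [24, -56] + [+6, -16] → [30, -72]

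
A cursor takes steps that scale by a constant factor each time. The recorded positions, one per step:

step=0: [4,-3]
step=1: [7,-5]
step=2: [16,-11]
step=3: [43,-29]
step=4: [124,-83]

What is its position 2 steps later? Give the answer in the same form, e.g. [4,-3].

[1096,-731]

Consecutive displacements [+3,-2], [+9,-6], [+27,-18], [+81,-54] scale by a factor of 3 each step.
step 5: [124,-83] + [+243,-162] → [367,-245]
step 6: [367,-245] + [+729,-486] → [1096,-731]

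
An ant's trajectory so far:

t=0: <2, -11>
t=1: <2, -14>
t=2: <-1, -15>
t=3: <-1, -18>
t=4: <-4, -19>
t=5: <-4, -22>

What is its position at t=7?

<-7, -26>

The moves between consecutive positions are <+0, -3>, <-3, -1>, <+0, -3>, <-3, -1>, <+0, -3>; they repeat the 2-cycle [<+0, -3>, <-3, -1>].
step 6: apply <-3, -1> → <-7, -23>
step 7: apply <+0, -3> → <-7, -26>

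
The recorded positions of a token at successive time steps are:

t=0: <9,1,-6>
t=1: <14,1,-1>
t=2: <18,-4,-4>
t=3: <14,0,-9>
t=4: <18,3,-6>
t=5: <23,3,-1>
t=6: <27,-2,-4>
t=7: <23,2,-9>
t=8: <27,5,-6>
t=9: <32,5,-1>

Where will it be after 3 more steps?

Differencing gives <+5,+0,+5>, <+4,-5,-3>, <-4,+4,-5>, <+4,+3,+3>, <+5,+0,+5>, <+4,-5,-3>, <-4,+4,-5>, <+4,+3,+3>, <+5,+0,+5>. This is the pattern <+5,+0,+5>, <+4,-5,-3>, <-4,+4,-5>, <+4,+3,+3> repeated.
step 10: apply <+4,-5,-3> → <36,0,-4>
step 11: apply <-4,+4,-5> → <32,4,-9>
step 12: apply <+4,+3,+3> → <36,7,-6>

<36,7,-6>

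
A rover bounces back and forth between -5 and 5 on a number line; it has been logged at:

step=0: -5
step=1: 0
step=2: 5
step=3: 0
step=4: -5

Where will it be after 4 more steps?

-5

The value reflects between -5 and 5, moving 5 per step.
  step 5: -5 → 0
  step 6: 0 → 5
  step 7: 5 → 0
  step 8: 0 → -5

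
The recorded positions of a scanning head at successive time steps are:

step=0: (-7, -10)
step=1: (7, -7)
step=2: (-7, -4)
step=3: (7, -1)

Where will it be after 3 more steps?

First: cycles through -7, 7 every 2 steps. Step 6 lands at position 0 of the cycle → -7.
Second: linear, +3 per step → 8 at step 6.

(-7, 8)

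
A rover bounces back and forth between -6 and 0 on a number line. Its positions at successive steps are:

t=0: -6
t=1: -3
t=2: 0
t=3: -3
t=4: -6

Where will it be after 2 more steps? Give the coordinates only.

The value travels 3 per step and bounces off the walls at -6 and 0.
  step 5: -6 → -3
  step 6: -3 → 0

0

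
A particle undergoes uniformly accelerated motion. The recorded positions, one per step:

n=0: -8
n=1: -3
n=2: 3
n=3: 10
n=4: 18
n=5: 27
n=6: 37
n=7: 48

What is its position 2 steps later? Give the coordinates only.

73

Successive displacements: +5, +6, +7, +8, +9, +10, +11 — each changes by +1.
step 8: 48 + 12 → 60
step 9: 60 + 13 → 73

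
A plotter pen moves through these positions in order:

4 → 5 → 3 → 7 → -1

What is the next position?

15

The jumps are +1, -2, +4, -8 — a geometric progression with ratio -2.
step 5: -1 + 16 → 15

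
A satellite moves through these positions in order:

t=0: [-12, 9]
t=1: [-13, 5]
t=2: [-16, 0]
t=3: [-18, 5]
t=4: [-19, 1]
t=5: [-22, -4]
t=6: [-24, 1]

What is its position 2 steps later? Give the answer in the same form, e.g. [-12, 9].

The moves between consecutive positions are [-1, -4], [-3, -5], [-2, +5], [-1, -4], [-3, -5], [-2, +5]; they repeat the 3-cycle [[-1, -4], [-3, -5], [-2, +5]].
step 7: apply [-1, -4] → [-25, -3]
step 8: apply [-3, -5] → [-28, -8]

[-28, -8]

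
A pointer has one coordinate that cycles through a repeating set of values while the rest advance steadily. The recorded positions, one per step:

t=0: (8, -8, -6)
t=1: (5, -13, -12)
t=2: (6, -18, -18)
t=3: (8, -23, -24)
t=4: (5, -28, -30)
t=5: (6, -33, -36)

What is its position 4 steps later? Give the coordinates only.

The first coordinate repeats the cycle [8, 5, 6] with period 3; step 9 mod 3 = 0, giving 8.
The second coordinate changes by -5 each step, so at step 9 it is -8 + 9·(-5) = -53.
The third coordinate changes by -6 each step, so at step 9 it is -6 + 9·(-6) = -60.

(8, -53, -60)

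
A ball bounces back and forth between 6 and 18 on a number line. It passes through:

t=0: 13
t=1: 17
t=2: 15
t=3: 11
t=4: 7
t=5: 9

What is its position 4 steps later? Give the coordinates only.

The value reflects between 6 and 18, moving 4 per step.
  step 6: 9 → 13
  step 7: 13 → 17
  step 8: 17 → 15
  step 9: 15 → 11

11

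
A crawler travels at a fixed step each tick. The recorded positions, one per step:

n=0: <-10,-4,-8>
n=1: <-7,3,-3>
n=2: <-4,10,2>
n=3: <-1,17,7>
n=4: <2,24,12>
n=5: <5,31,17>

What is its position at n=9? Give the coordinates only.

<17,59,37>

Each step adds <+3,+7,+5> to the position.
step 6: <5,31,17> + <+3,+7,+5> → <8,38,22>
step 7: <8,38,22> + <+3,+7,+5> → <11,45,27>
step 8: <11,45,27> + <+3,+7,+5> → <14,52,32>
step 9: <14,52,32> + <+3,+7,+5> → <17,59,37>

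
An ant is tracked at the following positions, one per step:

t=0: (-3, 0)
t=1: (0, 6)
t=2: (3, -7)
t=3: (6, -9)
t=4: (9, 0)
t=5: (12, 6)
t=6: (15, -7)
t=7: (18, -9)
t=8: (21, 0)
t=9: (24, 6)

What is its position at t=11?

The first coordinate changes by +3 each step, so at step 11 it is -3 + 11·(3) = 30.
The second coordinate repeats the cycle [0, 6, -7, -9] with period 4; step 11 mod 4 = 3, giving -9.

(30, -9)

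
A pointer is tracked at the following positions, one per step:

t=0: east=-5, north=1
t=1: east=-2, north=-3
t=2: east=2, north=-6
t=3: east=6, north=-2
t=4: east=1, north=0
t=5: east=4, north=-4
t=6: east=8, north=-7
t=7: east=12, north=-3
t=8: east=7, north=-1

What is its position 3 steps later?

east=18, north=-4

Differencing gives (+3, -4), (+4, -3), (+4, +4), (-5, +2), (+3, -4), (+4, -3), (+4, +4), (-5, +2). This is the pattern (+3, -4), (+4, -3), (+4, +4), (-5, +2) repeated.
step 9: apply (+3, -4) → east=10, north=-5
step 10: apply (+4, -3) → east=14, north=-8
step 11: apply (+4, +4) → east=18, north=-4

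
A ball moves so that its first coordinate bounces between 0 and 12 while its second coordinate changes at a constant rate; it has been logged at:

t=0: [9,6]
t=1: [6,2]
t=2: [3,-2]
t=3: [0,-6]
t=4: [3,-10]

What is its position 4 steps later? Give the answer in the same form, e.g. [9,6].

The first coordinate reflects between 0 and 12, moving 3 per step.
  step 5: 3 → 6
  step 6: 6 → 9
  step 7: 9 → 12
  step 8: 12 → 9
The second coordinate changes by -4 each step: at step 8 it is -26.

[9,-26]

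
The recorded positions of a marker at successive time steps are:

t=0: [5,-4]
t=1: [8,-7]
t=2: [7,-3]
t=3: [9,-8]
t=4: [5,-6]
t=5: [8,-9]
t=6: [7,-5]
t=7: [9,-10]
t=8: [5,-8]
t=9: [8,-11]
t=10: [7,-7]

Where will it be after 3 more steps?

[8,-13]

The moves between consecutive positions are [+3,-3], [-1,+4], [+2,-5], [-4,+2], [+3,-3], [-1,+4], [+2,-5], [-4,+2], [+3,-3], [-1,+4]; they repeat the 4-cycle [[+3,-3], [-1,+4], [+2,-5], [-4,+2]].
step 11: apply [+2,-5] → [9,-12]
step 12: apply [-4,+2] → [5,-10]
step 13: apply [+3,-3] → [8,-13]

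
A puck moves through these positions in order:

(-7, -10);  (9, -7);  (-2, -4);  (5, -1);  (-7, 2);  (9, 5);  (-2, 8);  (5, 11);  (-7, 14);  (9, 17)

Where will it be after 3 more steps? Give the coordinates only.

(-7, 26)

First: cycles through -7, 9, -2, 5 every 4 steps. Step 12 lands at position 0 of the cycle → -7.
Second: linear, +3 per step → 26 at step 12.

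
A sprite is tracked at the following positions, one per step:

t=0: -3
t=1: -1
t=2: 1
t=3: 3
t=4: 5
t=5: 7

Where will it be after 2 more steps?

11

Each step adds +2 to the position.
step 6: 7 + 2 → 9
step 7: 9 + 2 → 11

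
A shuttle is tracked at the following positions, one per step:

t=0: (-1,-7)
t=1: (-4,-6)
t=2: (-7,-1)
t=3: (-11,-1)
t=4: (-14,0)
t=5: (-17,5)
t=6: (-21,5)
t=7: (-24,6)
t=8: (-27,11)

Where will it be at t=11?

(-37,17)

The moves between consecutive positions are (-3,+1), (-3,+5), (-4,+0), (-3,+1), (-3,+5), (-4,+0), (-3,+1), (-3,+5); they repeat the 3-cycle [(-3,+1), (-3,+5), (-4,+0)].
step 9: apply (-4,+0) → (-31,11)
step 10: apply (-3,+1) → (-34,12)
step 11: apply (-3,+5) → (-37,17)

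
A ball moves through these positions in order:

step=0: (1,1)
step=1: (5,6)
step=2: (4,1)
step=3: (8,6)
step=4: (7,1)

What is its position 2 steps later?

Differencing gives (+4,+5), (-1,-5), (+4,+5), (-1,-5). This is the pattern (+4,+5), (-1,-5) repeated.
step 5: apply (+4,+5) → (11,6)
step 6: apply (-1,-5) → (10,1)

(10,1)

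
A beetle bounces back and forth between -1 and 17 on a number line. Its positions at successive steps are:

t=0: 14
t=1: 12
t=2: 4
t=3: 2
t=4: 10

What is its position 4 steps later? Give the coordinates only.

The value reflects between -1 and 17, moving 8 per step.
  step 5: 10 → 16
  step 6: 16 → 8
  step 7: 8 → 0
  step 8: 0 → 6

6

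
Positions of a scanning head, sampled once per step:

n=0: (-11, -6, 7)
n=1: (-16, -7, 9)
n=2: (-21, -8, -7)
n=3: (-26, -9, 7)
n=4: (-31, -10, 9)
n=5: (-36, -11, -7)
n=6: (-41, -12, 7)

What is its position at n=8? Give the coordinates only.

The first coordinate changes by -5 each step, so at step 8 it is -11 + 8·(-5) = -51.
The second coordinate changes by -1 each step, so at step 8 it is -6 + 8·(-1) = -14.
The third coordinate repeats the cycle [7, 9, -7] with period 3; step 8 mod 3 = 2, giving -7.

(-51, -14, -7)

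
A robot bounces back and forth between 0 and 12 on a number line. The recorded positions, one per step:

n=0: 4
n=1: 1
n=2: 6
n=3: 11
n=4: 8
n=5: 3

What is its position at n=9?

The value reflects between 0 and 12, moving 5 per step.
  step 6: 3 → 2
  step 7: 2 → 7
  step 8: 7 → 12
  step 9: 12 → 7

7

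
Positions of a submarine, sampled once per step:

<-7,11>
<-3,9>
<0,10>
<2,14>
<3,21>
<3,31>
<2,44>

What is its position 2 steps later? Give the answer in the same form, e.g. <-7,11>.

Successive displacements: <+4,-2>, <+3,+1>, <+2,+4>, <+1,+7>, <+0,+10>, <-1,+13> — each changes by <-1,+3>.
step 7: <2,44> + <-2,+16> → <0,60>
step 8: <0,60> + <-3,+19> → <-3,79>

<-3,79>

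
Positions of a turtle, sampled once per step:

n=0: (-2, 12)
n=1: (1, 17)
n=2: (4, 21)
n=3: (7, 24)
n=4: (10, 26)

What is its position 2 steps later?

(16, 27)

Taking differences between consecutive positions: (+3, +5), (+3, +4), (+3, +3), (+3, +2). These grow by (+0, -1) each step.
step 5: (10, 26) + (+3, +1) → (13, 27)
step 6: (13, 27) + (+3, +0) → (16, 27)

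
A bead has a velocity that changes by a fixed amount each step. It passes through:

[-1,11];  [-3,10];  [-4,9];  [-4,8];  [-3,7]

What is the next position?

Taking differences between consecutive positions: [-2,-1], [-1,-1], [+0,-1], [+1,-1]. These grow by [+1,+0] each step.
step 5: [-3,7] + [+2,-1] → [-1,6]

[-1,6]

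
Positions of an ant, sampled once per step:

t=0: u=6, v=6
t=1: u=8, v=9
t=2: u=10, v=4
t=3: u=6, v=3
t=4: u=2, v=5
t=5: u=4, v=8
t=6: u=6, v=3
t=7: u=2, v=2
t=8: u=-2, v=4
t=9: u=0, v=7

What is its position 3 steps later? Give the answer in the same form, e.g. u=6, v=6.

u=-6, v=3

Differencing gives (+2, +3), (+2, -5), (-4, -1), (-4, +2), (+2, +3), (+2, -5), (-4, -1), (-4, +2), (+2, +3). This is the pattern (+2, +3), (+2, -5), (-4, -1), (-4, +2) repeated.
step 10: apply (+2, -5) → u=2, v=2
step 11: apply (-4, -1) → u=-2, v=1
step 12: apply (-4, +2) → u=-6, v=3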